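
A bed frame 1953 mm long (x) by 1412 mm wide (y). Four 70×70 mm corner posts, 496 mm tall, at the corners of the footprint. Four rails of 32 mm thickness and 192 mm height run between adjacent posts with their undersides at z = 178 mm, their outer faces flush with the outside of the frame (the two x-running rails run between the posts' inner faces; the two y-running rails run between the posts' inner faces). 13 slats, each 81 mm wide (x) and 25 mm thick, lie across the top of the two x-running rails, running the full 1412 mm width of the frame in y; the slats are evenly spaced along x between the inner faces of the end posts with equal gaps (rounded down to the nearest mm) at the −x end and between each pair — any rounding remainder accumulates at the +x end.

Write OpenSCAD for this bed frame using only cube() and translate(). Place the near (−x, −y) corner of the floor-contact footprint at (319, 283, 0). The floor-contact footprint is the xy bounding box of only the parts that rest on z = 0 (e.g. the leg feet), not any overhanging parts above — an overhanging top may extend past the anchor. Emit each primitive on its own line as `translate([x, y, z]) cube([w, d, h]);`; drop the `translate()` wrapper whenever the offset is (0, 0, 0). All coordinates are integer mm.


translate([319, 283, 0]) cube([70, 70, 496]);
translate([319, 1625, 0]) cube([70, 70, 496]);
translate([2202, 283, 0]) cube([70, 70, 496]);
translate([2202, 1625, 0]) cube([70, 70, 496]);
translate([389, 283, 178]) cube([1813, 32, 192]);
translate([389, 1663, 178]) cube([1813, 32, 192]);
translate([319, 353, 178]) cube([32, 1272, 192]);
translate([2240, 353, 178]) cube([32, 1272, 192]);
translate([443, 283, 370]) cube([81, 1412, 25]);
translate([578, 283, 370]) cube([81, 1412, 25]);
translate([713, 283, 370]) cube([81, 1412, 25]);
translate([848, 283, 370]) cube([81, 1412, 25]);
translate([983, 283, 370]) cube([81, 1412, 25]);
translate([1118, 283, 370]) cube([81, 1412, 25]);
translate([1253, 283, 370]) cube([81, 1412, 25]);
translate([1388, 283, 370]) cube([81, 1412, 25]);
translate([1523, 283, 370]) cube([81, 1412, 25]);
translate([1658, 283, 370]) cube([81, 1412, 25]);
translate([1793, 283, 370]) cube([81, 1412, 25]);
translate([1928, 283, 370]) cube([81, 1412, 25]);
translate([2063, 283, 370]) cube([81, 1412, 25]);


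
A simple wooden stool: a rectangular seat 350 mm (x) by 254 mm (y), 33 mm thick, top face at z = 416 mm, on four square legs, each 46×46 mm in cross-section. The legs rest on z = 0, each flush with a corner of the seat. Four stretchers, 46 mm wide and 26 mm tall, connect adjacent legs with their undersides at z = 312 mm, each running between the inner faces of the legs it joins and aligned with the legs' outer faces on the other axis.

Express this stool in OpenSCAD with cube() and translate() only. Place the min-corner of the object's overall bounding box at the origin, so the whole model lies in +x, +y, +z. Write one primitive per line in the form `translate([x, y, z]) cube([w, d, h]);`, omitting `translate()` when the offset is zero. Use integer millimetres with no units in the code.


// leg_h = 416 - 33 = 383
// stretcher span = 350 - 2*46 = 258
translate([0, 0, 383]) cube([350, 254, 33]);
cube([46, 46, 383]);
translate([304, 0, 0]) cube([46, 46, 383]);
translate([0, 208, 0]) cube([46, 46, 383]);
translate([304, 208, 0]) cube([46, 46, 383]);
translate([46, 0, 312]) cube([258, 46, 26]);
translate([46, 208, 312]) cube([258, 46, 26]);
translate([0, 46, 312]) cube([46, 162, 26]);
translate([304, 46, 312]) cube([46, 162, 26]);


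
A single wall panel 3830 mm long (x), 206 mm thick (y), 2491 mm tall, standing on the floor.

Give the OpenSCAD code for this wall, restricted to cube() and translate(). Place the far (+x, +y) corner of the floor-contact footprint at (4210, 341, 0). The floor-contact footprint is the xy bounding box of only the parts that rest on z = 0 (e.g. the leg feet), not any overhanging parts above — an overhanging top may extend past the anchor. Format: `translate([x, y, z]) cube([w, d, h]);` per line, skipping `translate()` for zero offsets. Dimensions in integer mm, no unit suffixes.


translate([380, 135, 0]) cube([3830, 206, 2491]);


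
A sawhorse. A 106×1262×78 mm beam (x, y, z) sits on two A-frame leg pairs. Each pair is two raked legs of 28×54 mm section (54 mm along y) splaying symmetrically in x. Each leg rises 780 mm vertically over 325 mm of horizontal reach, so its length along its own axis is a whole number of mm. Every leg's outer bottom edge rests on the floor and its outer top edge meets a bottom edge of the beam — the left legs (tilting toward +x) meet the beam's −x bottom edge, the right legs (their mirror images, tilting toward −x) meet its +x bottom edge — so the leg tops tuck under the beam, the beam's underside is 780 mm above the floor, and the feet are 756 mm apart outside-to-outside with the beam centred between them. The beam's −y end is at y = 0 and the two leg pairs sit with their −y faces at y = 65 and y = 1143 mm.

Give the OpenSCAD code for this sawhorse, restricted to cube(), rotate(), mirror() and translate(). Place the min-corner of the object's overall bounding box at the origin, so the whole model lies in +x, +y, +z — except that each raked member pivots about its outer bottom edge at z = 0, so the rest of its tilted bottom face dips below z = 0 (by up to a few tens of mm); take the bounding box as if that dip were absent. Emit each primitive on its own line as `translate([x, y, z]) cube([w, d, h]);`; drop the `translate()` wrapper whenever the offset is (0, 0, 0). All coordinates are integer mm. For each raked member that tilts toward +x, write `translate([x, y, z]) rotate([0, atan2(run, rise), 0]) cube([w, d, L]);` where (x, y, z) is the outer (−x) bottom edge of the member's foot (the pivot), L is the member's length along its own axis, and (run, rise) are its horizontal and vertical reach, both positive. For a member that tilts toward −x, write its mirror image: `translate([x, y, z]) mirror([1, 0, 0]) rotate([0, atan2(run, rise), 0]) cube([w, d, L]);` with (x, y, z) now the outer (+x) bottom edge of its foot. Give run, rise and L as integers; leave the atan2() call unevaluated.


translate([325, 0, 780]) cube([106, 1262, 78]);
translate([0, 65, 0]) rotate([0, atan2(325, 780), 0]) cube([28, 54, 845]);
translate([756, 65, 0]) mirror([1, 0, 0]) rotate([0, atan2(325, 780), 0]) cube([28, 54, 845]);
translate([0, 1143, 0]) rotate([0, atan2(325, 780), 0]) cube([28, 54, 845]);
translate([756, 1143, 0]) mirror([1, 0, 0]) rotate([0, atan2(325, 780), 0]) cube([28, 54, 845]);


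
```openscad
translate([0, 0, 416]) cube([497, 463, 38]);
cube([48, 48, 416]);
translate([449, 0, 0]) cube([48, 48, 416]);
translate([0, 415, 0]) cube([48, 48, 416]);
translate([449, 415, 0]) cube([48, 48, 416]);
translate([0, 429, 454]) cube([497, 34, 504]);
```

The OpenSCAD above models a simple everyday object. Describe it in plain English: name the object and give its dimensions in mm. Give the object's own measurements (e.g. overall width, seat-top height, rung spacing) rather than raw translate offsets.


A chair. The seat is a 497×463×38 mm slab with its top at z = 454 mm, on four 48×48 mm corner legs (flush with the seat edges, standing on z = 0). A flat backrest 34 mm thick, 504 mm tall, spans the full seat width and rises from the seat top along its +y edge, rear face flush with the rear of the seat.


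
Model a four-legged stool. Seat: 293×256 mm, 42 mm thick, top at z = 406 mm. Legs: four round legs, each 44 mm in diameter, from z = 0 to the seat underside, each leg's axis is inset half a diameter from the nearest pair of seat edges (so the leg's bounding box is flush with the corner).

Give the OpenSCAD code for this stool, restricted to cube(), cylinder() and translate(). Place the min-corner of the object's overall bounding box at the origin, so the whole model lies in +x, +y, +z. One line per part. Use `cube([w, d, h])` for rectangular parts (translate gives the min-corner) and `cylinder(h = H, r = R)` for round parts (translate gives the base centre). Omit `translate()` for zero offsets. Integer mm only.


translate([0, 0, 364]) cube([293, 256, 42]);
translate([22, 22, 0]) cylinder(h = 364, r = 22);
translate([271, 22, 0]) cylinder(h = 364, r = 22);
translate([22, 234, 0]) cylinder(h = 364, r = 22);
translate([271, 234, 0]) cylinder(h = 364, r = 22);


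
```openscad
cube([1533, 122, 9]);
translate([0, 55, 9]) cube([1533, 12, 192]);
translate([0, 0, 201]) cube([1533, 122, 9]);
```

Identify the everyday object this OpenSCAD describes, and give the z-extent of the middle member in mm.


An I-beam. The web height is 192 mm.

Two wide flanges with a thin centred web — an I-beam. Overall 210 mm minus two 9 mm flanges gives a web of 210 − 2·9 = 192 mm.


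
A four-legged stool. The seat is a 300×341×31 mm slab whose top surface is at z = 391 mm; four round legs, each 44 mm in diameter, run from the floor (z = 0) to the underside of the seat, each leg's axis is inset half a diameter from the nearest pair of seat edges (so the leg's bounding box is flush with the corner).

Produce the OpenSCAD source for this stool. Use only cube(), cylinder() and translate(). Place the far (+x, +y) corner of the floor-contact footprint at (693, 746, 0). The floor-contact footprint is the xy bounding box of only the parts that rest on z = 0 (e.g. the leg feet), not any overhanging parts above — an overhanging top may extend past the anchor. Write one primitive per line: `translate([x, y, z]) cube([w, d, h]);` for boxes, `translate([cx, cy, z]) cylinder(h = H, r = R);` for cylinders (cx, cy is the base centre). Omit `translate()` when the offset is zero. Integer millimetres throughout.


translate([393, 405, 360]) cube([300, 341, 31]);
translate([415, 427, 0]) cylinder(h = 360, r = 22);
translate([671, 427, 0]) cylinder(h = 360, r = 22);
translate([415, 724, 0]) cylinder(h = 360, r = 22);
translate([671, 724, 0]) cylinder(h = 360, r = 22);


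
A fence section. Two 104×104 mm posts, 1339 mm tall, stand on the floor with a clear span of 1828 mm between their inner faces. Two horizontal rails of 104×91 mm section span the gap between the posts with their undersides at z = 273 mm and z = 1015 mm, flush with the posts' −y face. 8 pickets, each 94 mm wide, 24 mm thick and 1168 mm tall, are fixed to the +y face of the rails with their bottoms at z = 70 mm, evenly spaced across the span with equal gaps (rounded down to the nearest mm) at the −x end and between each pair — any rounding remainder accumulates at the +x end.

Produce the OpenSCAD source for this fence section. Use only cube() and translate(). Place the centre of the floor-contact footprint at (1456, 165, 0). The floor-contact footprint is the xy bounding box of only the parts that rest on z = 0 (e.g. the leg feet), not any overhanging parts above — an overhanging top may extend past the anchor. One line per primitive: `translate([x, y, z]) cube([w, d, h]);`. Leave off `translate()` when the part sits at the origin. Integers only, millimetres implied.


translate([438, 113, 0]) cube([104, 104, 1339]);
translate([2370, 113, 0]) cube([104, 104, 1339]);
translate([542, 113, 273]) cube([1828, 104, 91]);
translate([542, 113, 1015]) cube([1828, 104, 91]);
translate([661, 217, 70]) cube([94, 24, 1168]);
translate([874, 217, 70]) cube([94, 24, 1168]);
translate([1087, 217, 70]) cube([94, 24, 1168]);
translate([1300, 217, 70]) cube([94, 24, 1168]);
translate([1513, 217, 70]) cube([94, 24, 1168]);
translate([1726, 217, 70]) cube([94, 24, 1168]);
translate([1939, 217, 70]) cube([94, 24, 1168]);
translate([2152, 217, 70]) cube([94, 24, 1168]);


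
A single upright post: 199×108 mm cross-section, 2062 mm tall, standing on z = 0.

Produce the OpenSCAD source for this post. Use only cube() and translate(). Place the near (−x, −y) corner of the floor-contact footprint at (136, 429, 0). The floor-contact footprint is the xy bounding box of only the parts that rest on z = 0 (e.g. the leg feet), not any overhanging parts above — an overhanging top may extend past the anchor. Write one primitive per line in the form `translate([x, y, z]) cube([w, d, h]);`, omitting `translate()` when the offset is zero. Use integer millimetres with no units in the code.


translate([136, 429, 0]) cube([199, 108, 2062]);


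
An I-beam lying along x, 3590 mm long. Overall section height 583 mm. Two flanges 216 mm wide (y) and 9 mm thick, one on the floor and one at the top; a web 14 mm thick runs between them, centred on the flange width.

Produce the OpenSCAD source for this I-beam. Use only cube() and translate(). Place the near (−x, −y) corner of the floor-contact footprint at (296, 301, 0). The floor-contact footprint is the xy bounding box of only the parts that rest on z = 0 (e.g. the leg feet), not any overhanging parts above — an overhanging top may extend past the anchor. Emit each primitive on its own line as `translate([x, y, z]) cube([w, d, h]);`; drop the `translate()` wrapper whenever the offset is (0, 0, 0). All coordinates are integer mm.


translate([296, 301, 0]) cube([3590, 216, 9]);
translate([296, 402, 9]) cube([3590, 14, 565]);
translate([296, 301, 574]) cube([3590, 216, 9]);


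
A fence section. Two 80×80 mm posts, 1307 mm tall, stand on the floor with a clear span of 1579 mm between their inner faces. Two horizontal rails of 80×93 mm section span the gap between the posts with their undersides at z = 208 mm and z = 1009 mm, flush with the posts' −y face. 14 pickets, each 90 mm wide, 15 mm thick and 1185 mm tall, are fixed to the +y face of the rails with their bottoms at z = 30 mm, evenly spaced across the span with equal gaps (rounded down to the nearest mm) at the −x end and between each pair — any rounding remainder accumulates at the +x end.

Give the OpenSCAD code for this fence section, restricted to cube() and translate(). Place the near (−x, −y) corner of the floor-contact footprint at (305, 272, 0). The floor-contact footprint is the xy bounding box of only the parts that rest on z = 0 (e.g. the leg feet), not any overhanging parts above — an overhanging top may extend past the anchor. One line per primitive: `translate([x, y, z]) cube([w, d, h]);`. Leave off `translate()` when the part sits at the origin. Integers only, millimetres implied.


translate([305, 272, 0]) cube([80, 80, 1307]);
translate([1964, 272, 0]) cube([80, 80, 1307]);
translate([385, 272, 208]) cube([1579, 80, 93]);
translate([385, 272, 1009]) cube([1579, 80, 93]);
translate([406, 352, 30]) cube([90, 15, 1185]);
translate([517, 352, 30]) cube([90, 15, 1185]);
translate([628, 352, 30]) cube([90, 15, 1185]);
translate([739, 352, 30]) cube([90, 15, 1185]);
translate([850, 352, 30]) cube([90, 15, 1185]);
translate([961, 352, 30]) cube([90, 15, 1185]);
translate([1072, 352, 30]) cube([90, 15, 1185]);
translate([1183, 352, 30]) cube([90, 15, 1185]);
translate([1294, 352, 30]) cube([90, 15, 1185]);
translate([1405, 352, 30]) cube([90, 15, 1185]);
translate([1516, 352, 30]) cube([90, 15, 1185]);
translate([1627, 352, 30]) cube([90, 15, 1185]);
translate([1738, 352, 30]) cube([90, 15, 1185]);
translate([1849, 352, 30]) cube([90, 15, 1185]);


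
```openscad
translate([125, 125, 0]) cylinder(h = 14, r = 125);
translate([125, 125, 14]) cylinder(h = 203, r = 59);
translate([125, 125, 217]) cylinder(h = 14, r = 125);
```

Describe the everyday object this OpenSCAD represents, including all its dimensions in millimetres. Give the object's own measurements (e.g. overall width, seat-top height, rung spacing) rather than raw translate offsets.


A spool: two coaxial disc flanges of radius 125 mm and thickness 14 mm, joined by a core cylinder of radius 59 mm and height 203 mm. The lower flange rests on z = 0 and the three cylinders share a vertical axis.


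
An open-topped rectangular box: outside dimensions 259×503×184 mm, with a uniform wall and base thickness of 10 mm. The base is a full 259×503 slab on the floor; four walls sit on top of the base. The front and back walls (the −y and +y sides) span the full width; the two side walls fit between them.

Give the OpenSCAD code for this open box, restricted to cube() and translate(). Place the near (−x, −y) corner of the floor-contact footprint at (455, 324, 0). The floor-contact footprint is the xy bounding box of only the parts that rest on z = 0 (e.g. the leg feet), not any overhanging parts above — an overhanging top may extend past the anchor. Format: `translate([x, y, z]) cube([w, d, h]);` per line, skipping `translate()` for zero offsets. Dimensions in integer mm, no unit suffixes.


translate([455, 324, 0]) cube([259, 503, 10]);
translate([455, 324, 10]) cube([259, 10, 174]);
translate([455, 817, 10]) cube([259, 10, 174]);
translate([455, 334, 10]) cube([10, 483, 174]);
translate([704, 334, 10]) cube([10, 483, 174]);


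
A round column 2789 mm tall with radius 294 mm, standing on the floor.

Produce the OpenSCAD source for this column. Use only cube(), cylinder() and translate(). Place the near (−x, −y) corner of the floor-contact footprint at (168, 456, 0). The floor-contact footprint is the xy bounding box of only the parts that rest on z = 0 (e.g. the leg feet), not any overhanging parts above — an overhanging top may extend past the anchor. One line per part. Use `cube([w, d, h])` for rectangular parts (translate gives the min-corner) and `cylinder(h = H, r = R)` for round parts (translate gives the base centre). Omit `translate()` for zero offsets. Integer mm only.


translate([462, 750, 0]) cylinder(h = 2789, r = 294);


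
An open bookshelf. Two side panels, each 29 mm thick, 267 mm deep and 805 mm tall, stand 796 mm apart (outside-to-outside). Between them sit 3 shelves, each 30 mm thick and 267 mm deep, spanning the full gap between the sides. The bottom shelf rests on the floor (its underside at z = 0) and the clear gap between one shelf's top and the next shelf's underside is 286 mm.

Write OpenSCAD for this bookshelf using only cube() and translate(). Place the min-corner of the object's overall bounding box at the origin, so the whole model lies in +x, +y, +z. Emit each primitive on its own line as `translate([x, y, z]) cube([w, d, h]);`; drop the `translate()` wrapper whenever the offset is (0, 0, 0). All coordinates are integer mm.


cube([29, 267, 805]);
translate([767, 0, 0]) cube([29, 267, 805]);
translate([29, 0, 0]) cube([738, 267, 30]);
translate([29, 0, 316]) cube([738, 267, 30]);
translate([29, 0, 632]) cube([738, 267, 30]);


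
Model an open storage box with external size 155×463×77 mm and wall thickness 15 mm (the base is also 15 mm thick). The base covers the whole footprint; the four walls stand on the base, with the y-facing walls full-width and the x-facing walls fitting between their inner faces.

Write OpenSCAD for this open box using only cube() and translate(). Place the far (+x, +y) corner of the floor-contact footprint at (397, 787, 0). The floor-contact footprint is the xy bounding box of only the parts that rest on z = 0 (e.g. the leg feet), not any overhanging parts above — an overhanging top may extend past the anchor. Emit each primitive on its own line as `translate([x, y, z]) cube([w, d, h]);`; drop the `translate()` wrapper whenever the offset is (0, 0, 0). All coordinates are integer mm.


translate([242, 324, 0]) cube([155, 463, 15]);
translate([242, 324, 15]) cube([155, 15, 62]);
translate([242, 772, 15]) cube([155, 15, 62]);
translate([242, 339, 15]) cube([15, 433, 62]);
translate([382, 339, 15]) cube([15, 433, 62]);


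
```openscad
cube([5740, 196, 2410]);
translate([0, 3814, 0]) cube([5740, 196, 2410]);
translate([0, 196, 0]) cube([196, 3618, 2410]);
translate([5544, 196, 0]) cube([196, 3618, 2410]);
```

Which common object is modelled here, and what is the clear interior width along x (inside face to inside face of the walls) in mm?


A house (or room) frame. The interior width is 5348 mm.

Four 2410 mm walls enclosing a rectangle with no floor or roof — a room or house frame. Outside width is 5740 mm and wall thickness is 196 mm, so the interior width is 5740 − 2 × 196 = 5348 mm.


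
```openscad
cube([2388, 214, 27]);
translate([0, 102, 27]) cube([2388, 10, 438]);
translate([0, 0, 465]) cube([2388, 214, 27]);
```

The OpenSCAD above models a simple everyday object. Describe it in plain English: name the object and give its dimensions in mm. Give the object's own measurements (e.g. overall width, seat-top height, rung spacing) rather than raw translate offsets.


An I-beam lying along x, 2388 mm long. Overall section height 492 mm. Two flanges 214 mm wide (y) and 27 mm thick, one on the floor and one at the top; a web 10 mm thick runs between them, centred on the flange width.


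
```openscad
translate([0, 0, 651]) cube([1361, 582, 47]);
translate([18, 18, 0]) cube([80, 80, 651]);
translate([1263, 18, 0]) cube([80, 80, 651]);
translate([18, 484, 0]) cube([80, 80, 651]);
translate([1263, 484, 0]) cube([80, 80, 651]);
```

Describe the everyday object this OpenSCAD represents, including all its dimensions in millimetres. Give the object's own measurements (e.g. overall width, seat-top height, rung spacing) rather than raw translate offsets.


A table: top 1361 mm (x) × 582 mm (y), 47 mm thick, upper face at z = 698 mm, on four 80×80 mm square legs, each inset 18 mm from the nearest pair of top edges from z = 0 to the bottom of the top.


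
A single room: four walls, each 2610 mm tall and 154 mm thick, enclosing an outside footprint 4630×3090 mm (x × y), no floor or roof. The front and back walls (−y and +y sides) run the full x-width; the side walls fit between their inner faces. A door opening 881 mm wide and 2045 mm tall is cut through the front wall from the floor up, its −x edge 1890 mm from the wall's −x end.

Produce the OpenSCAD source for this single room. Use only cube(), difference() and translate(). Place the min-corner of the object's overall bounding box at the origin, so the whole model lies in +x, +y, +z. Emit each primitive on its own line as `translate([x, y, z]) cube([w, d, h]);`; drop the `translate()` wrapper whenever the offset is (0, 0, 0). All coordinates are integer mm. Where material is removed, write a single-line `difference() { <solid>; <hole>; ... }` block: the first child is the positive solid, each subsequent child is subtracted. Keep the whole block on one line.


difference() { cube([4630, 154, 2610]); translate([1890, 0, 0]) cube([881, 154, 2045]); }
translate([0, 2936, 0]) cube([4630, 154, 2610]);
translate([0, 154, 0]) cube([154, 2782, 2610]);
translate([4476, 154, 0]) cube([154, 2782, 2610]);


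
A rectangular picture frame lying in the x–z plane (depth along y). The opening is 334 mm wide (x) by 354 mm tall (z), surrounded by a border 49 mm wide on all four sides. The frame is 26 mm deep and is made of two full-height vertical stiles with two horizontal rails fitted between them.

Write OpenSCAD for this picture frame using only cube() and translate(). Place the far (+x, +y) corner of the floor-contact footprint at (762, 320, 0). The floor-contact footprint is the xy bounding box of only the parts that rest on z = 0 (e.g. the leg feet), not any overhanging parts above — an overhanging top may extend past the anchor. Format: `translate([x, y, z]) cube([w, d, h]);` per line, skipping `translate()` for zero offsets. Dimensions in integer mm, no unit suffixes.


translate([330, 294, 0]) cube([49, 26, 452]);
translate([713, 294, 0]) cube([49, 26, 452]);
translate([379, 294, 0]) cube([334, 26, 49]);
translate([379, 294, 403]) cube([334, 26, 49]);


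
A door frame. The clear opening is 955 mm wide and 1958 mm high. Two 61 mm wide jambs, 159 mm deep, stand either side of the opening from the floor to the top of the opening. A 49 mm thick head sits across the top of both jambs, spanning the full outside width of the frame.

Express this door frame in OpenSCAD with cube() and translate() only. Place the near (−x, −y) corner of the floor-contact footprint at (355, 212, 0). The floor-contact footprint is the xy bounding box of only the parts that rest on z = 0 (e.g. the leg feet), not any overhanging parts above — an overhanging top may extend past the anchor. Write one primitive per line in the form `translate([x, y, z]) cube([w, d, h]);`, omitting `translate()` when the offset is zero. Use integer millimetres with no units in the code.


translate([355, 212, 0]) cube([61, 159, 1958]);
translate([1371, 212, 0]) cube([61, 159, 1958]);
translate([355, 212, 1958]) cube([1077, 159, 49]);


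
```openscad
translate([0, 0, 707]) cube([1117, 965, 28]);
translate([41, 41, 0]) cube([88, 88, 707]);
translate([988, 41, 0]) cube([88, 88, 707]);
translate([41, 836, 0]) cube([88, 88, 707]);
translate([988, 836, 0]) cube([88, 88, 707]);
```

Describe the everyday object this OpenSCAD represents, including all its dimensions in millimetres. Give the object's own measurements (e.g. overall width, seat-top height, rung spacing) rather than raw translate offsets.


A table: top 1117 mm (x) × 965 mm (y), 28 mm thick, upper face at z = 735 mm, on four 88×88 mm square legs, each inset 41 mm from the nearest pair of top edges from z = 0 to the bottom of the top.


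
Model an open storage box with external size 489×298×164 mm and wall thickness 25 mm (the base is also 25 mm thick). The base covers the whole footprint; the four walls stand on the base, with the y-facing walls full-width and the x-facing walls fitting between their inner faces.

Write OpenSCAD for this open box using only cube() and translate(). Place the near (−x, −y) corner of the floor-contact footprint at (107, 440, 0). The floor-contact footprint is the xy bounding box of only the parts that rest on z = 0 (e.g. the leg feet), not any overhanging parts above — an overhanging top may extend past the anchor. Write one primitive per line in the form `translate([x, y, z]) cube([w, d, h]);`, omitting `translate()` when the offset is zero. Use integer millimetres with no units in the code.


translate([107, 440, 0]) cube([489, 298, 25]);
translate([107, 440, 25]) cube([489, 25, 139]);
translate([107, 713, 25]) cube([489, 25, 139]);
translate([107, 465, 25]) cube([25, 248, 139]);
translate([571, 465, 25]) cube([25, 248, 139]);


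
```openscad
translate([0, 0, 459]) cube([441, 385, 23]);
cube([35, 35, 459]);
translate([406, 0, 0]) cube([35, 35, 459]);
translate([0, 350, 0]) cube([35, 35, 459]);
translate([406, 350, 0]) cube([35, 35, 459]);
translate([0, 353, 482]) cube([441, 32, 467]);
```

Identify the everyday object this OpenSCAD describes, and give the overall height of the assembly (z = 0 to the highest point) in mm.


A chair. The overall height is 949 mm.

A slab on four corner posts with a tall panel at the back — a chair. The seat slab sits at z = 459 with thickness 23, and the 467 mm backrest starts at the seat top, so the overall height is 459 + 23 + 467 = 949 mm.


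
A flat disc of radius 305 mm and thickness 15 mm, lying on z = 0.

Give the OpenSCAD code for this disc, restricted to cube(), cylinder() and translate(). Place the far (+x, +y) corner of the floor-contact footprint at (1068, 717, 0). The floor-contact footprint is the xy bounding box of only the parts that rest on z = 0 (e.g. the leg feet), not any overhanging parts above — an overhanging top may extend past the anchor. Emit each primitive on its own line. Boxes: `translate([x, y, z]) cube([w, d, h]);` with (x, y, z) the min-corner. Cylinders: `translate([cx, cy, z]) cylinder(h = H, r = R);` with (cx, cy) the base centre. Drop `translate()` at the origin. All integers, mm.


translate([763, 412, 0]) cylinder(h = 15, r = 305);


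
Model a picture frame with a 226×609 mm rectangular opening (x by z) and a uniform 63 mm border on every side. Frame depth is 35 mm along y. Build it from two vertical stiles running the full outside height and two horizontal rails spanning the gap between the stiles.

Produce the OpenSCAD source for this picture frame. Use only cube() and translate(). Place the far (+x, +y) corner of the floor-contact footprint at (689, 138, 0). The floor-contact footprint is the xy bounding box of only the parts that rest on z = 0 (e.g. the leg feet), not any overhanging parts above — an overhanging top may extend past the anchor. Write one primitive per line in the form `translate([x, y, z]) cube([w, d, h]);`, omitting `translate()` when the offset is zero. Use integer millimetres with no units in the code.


translate([337, 103, 0]) cube([63, 35, 735]);
translate([626, 103, 0]) cube([63, 35, 735]);
translate([400, 103, 0]) cube([226, 35, 63]);
translate([400, 103, 672]) cube([226, 35, 63]);


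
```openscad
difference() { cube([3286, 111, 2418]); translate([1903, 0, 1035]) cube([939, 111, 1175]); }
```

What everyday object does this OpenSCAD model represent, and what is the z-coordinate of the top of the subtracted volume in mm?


A wall with a window opening. The window head height is 2210 mm.

A wall with a rectangular opening subtracted — a window. Sill at z = 1035, opening 1175 mm tall, so the head is at 1035 + 1175 = 2210 mm.


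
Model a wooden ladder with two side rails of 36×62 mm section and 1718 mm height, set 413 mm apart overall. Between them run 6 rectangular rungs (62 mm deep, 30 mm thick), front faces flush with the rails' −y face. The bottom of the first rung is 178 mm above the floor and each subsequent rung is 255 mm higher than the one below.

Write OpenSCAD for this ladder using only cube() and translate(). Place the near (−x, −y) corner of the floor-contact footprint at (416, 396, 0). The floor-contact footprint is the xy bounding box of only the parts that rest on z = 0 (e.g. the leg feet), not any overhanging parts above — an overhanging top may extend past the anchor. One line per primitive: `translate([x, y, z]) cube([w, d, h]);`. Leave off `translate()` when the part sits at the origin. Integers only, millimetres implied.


translate([416, 396, 0]) cube([36, 62, 1718]);
translate([793, 396, 0]) cube([36, 62, 1718]);
translate([452, 396, 178]) cube([341, 62, 30]);
translate([452, 396, 433]) cube([341, 62, 30]);
translate([452, 396, 688]) cube([341, 62, 30]);
translate([452, 396, 943]) cube([341, 62, 30]);
translate([452, 396, 1198]) cube([341, 62, 30]);
translate([452, 396, 1453]) cube([341, 62, 30]);


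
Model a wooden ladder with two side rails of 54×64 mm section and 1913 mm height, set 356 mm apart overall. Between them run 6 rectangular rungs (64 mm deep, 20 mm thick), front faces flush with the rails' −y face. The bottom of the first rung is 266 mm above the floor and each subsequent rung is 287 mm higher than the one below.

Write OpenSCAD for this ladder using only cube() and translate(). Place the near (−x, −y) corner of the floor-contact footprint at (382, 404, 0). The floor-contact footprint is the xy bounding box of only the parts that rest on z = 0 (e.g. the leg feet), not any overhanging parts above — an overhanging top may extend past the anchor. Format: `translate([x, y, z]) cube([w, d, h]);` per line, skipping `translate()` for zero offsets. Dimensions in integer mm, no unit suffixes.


translate([382, 404, 0]) cube([54, 64, 1913]);
translate([684, 404, 0]) cube([54, 64, 1913]);
translate([436, 404, 266]) cube([248, 64, 20]);
translate([436, 404, 553]) cube([248, 64, 20]);
translate([436, 404, 840]) cube([248, 64, 20]);
translate([436, 404, 1127]) cube([248, 64, 20]);
translate([436, 404, 1414]) cube([248, 64, 20]);
translate([436, 404, 1701]) cube([248, 64, 20]);


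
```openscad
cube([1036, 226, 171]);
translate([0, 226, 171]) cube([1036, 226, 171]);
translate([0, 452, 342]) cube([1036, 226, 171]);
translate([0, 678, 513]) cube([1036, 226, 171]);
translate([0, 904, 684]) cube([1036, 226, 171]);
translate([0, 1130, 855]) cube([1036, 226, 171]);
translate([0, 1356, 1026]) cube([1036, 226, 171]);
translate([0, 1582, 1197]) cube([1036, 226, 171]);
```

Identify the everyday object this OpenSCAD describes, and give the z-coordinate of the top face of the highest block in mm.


A staircase. The total rise is 1368 mm.

8 identical blocks, each offset up and back from the previous — a staircase. Each step is 171 mm tall and there are 8 of them, so the total rise is 8 × 171 = 1368 mm.


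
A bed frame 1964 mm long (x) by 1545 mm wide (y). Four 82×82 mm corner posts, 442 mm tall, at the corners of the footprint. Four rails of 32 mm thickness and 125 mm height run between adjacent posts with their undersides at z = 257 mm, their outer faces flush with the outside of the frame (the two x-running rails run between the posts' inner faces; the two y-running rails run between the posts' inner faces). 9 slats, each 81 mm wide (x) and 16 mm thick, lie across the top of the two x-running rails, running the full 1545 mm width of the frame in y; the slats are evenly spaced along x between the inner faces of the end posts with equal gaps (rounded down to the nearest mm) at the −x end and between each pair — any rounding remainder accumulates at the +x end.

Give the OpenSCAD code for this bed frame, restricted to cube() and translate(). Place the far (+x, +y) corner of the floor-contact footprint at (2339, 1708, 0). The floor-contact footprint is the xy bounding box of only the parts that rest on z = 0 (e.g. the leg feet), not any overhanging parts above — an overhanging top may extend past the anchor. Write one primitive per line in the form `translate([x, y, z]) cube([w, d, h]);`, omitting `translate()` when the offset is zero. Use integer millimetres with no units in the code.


translate([375, 163, 0]) cube([82, 82, 442]);
translate([375, 1626, 0]) cube([82, 82, 442]);
translate([2257, 163, 0]) cube([82, 82, 442]);
translate([2257, 1626, 0]) cube([82, 82, 442]);
translate([457, 163, 257]) cube([1800, 32, 125]);
translate([457, 1676, 257]) cube([1800, 32, 125]);
translate([375, 245, 257]) cube([32, 1381, 125]);
translate([2307, 245, 257]) cube([32, 1381, 125]);
translate([564, 163, 382]) cube([81, 1545, 16]);
translate([752, 163, 382]) cube([81, 1545, 16]);
translate([940, 163, 382]) cube([81, 1545, 16]);
translate([1128, 163, 382]) cube([81, 1545, 16]);
translate([1316, 163, 382]) cube([81, 1545, 16]);
translate([1504, 163, 382]) cube([81, 1545, 16]);
translate([1692, 163, 382]) cube([81, 1545, 16]);
translate([1880, 163, 382]) cube([81, 1545, 16]);
translate([2068, 163, 382]) cube([81, 1545, 16]);


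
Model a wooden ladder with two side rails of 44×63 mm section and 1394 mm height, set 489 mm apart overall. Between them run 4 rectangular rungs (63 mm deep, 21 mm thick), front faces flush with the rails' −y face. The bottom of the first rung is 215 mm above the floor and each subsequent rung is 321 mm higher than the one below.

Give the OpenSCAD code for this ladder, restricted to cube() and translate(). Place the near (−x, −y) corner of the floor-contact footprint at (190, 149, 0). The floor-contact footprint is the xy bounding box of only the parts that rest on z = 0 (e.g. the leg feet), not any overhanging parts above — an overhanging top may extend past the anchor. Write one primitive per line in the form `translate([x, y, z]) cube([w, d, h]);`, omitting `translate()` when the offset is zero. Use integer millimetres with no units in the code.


translate([190, 149, 0]) cube([44, 63, 1394]);
translate([635, 149, 0]) cube([44, 63, 1394]);
translate([234, 149, 215]) cube([401, 63, 21]);
translate([234, 149, 536]) cube([401, 63, 21]);
translate([234, 149, 857]) cube([401, 63, 21]);
translate([234, 149, 1178]) cube([401, 63, 21]);


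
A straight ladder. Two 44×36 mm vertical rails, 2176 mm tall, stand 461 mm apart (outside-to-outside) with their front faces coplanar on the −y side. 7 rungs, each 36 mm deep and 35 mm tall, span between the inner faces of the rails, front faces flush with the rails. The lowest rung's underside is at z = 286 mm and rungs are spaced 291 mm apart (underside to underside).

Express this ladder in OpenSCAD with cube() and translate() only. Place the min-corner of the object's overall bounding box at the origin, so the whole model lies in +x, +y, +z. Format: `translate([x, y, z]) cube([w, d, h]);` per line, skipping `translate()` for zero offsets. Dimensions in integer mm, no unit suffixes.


// rung span = 461 - 2*44 = 373
// rung[k] z = 286 + k*291
cube([44, 36, 2176]);
translate([417, 0, 0]) cube([44, 36, 2176]);
translate([44, 0, 286]) cube([373, 36, 35]);
translate([44, 0, 577]) cube([373, 36, 35]);
translate([44, 0, 868]) cube([373, 36, 35]);
translate([44, 0, 1159]) cube([373, 36, 35]);
translate([44, 0, 1450]) cube([373, 36, 35]);
translate([44, 0, 1741]) cube([373, 36, 35]);
translate([44, 0, 2032]) cube([373, 36, 35]);


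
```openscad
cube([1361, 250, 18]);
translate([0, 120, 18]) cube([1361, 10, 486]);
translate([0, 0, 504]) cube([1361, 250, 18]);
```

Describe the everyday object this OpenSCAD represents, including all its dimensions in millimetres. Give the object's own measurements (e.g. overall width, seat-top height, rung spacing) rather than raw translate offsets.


An I-beam lying along x, 1361 mm long. Overall section height 522 mm. Two flanges 250 mm wide (y) and 18 mm thick, one on the floor and one at the top; a web 10 mm thick runs between them, centred on the flange width.


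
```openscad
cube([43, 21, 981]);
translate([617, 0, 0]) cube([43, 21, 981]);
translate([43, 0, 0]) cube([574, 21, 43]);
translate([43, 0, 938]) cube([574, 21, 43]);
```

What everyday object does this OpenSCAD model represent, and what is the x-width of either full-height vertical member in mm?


A picture frame. The border width is 43 mm.

Four thin pieces enclosing a rectangular opening — a picture frame. The two full-height stiles are 981 mm tall; the top rail sits at z = 938 and is 43 mm tall, so the border above the opening is 981 − 938 = 43 mm, matching the stile x-width.


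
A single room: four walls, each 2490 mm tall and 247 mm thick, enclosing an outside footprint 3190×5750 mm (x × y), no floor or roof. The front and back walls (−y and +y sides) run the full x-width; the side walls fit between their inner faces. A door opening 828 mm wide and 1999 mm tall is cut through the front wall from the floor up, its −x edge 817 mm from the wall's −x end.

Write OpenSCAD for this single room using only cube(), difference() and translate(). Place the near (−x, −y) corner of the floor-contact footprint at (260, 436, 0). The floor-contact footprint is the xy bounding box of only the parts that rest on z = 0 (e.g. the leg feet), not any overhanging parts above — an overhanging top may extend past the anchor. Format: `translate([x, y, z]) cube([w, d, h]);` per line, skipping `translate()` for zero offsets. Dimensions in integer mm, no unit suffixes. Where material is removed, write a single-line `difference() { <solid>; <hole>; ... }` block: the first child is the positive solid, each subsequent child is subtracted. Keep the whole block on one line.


difference() { translate([260, 436, 0]) cube([3190, 247, 2490]); translate([1077, 436, 0]) cube([828, 247, 1999]); }
translate([260, 5939, 0]) cube([3190, 247, 2490]);
translate([260, 683, 0]) cube([247, 5256, 2490]);
translate([3203, 683, 0]) cube([247, 5256, 2490]);


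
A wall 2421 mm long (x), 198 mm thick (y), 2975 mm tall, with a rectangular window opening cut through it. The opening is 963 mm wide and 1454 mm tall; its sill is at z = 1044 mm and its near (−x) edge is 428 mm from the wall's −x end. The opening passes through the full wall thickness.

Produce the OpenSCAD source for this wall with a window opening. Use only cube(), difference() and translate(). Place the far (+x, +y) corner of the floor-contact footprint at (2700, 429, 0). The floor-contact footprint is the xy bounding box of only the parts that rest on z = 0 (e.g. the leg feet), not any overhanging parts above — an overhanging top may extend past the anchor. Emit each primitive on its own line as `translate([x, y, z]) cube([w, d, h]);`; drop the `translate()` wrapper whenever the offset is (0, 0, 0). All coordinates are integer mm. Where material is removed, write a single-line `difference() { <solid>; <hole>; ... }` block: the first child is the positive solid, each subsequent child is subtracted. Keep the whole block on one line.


difference() { translate([279, 231, 0]) cube([2421, 198, 2975]); translate([707, 231, 1044]) cube([963, 198, 1454]); }
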